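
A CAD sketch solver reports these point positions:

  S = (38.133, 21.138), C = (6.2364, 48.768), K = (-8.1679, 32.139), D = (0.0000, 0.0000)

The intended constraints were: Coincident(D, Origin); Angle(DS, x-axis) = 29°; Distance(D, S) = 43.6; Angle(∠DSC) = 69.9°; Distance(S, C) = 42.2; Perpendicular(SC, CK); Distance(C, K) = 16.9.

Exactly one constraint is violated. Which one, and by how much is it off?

Distance(C, K) = 16.9 — off by 5.10.

D = (0.00, 0.00) ✓; DS at 29.00° ✓; |DS| = 43.60 ✓; ∠DSC = 69.90° ✓; |SC| = 42.20 ✓; ∠(SC, CK) = 90.00° ✓; |CK| = 22.00 ✗.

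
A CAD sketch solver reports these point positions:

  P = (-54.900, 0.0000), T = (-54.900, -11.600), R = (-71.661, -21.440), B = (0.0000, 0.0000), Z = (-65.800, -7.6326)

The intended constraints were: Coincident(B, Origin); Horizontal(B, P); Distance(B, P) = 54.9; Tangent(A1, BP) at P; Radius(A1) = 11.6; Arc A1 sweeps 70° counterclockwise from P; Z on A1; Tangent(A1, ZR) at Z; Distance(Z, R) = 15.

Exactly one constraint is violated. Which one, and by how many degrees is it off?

Tangent(A1, ZR) at Z — off by 3.00°.

B = (0.00, 0.00) ✓; B.y = 0.00, P.y = 0.00 ✓; |BP| = 54.90 ✓; ∠(TP, PB) = 90.00° ✓; |TP| = 11.60 ✓; bearing(T→Z) − bearing(T→P) = 70.00° ✓; |TZ| = 11.60 ✓; ∠(TZ, ZR) = 93.00° ✗; |ZR| = 15.00 ✓.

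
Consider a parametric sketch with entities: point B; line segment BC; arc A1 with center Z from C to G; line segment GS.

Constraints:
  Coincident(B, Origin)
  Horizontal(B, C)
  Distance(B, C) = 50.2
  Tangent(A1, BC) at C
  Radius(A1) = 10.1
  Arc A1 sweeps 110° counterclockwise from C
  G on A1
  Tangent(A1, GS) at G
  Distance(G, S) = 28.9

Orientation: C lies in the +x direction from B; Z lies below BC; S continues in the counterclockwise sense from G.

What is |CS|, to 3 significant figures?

40.7

B is at the origin; BC is horizontal with |BC| = 50.2 and C on the +x side, so C = (50.2, 0.00). Tangency of A1 to BC means the radius ZC is perpendicular to BC, so Z = C + (0, -10.1) = (50.2, -10.1). On A1, C sits at bearing 90° from Z; a 110° counterclockwise sweep puts G at bearing 200°, so G = Z + 10.1·(cos 200°, sin 200°) = (40.7, -13.6). A1 meets GS tangentially, so ZG is at right angles to GS, so GS runs along (−sin 200°, cos 200°); with |GS| = 28.9, S = (50.6, -40.7). Then |CS| = |S − C| = 40.7.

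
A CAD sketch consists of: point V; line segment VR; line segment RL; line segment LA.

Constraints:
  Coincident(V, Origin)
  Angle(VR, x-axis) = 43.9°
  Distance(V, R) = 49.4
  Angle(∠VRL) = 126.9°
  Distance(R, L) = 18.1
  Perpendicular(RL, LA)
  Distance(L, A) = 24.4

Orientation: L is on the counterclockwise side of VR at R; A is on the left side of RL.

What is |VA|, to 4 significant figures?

50.09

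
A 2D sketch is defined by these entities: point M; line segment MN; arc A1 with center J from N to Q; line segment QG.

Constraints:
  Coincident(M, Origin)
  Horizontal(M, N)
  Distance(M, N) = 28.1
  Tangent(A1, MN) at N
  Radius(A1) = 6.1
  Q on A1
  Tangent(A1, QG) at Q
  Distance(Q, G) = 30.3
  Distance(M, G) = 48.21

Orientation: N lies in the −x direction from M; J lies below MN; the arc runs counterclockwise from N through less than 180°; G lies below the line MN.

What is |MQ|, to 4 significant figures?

34.82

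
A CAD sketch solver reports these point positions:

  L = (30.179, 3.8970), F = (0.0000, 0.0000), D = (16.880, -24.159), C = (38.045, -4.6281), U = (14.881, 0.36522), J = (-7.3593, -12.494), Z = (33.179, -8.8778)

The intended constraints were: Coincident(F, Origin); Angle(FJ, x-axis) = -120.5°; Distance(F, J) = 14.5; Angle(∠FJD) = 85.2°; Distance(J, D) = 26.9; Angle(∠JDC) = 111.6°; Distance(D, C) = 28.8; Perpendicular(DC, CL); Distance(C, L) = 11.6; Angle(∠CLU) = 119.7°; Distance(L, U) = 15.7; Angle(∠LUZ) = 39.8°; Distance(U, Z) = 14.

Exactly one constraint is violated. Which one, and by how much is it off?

Distance(U, Z) = 14 — off by 6.50.

F = (0.00, 0.00) ✓; FJ at -120.5° ✓; |FJ| = 14.50 ✓; ∠FJD = 85.20° ✓; |JD| = 26.90 ✓; ∠JDC = 111.6° ✓; |DC| = 28.80 ✓; ∠(DC, CL) = 90.00° ✓; |CL| = 11.60 ✓; ∠CLU = 119.7° ✓; |LU| = 15.70 ✓; ∠LUZ = 39.80° ✓; |UZ| = 20.50 ✗.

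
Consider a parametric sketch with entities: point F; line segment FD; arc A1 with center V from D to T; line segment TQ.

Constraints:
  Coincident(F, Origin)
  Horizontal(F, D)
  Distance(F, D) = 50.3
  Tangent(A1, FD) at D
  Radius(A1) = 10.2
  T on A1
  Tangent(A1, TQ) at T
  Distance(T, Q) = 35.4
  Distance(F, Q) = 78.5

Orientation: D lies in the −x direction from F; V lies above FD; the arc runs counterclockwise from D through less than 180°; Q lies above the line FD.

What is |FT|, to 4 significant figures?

45.62

F is at the origin; F and D share the same y with |FD| = 50.3 and D on the −x side, so D = (-50.30, 0.000). Tangency of A1 to FD means the radius VD is perpendicular to FD, so V = D + (0, 10.2) = (-50.30, 10.20). Since VT ⟂ TQ (tangency), |VQ| = √(10.2² + 35.4²) = 36.84 regardless of where T sits on A1. So Q lies on both circle(F, 78.5) and circle(V, 36.84); the above-FD intersection is Q = (-65.03, 43.97). T is the foot of the tangent from Q: T = (-42.45, 16.71).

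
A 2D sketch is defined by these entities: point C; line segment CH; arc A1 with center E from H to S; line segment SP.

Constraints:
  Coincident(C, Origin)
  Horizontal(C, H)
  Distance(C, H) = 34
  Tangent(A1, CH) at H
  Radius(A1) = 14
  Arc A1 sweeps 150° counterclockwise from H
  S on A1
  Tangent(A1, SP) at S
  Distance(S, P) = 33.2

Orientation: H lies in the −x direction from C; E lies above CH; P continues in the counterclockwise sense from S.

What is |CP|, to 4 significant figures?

70.24

C is at the origin; C and H share the same y with |CH| = 34.0 and H on the −x side, so H = (-34.00, 0.000). Since A1 is tangent to CH there, EH ⟂ CH, so E = H + (0, 14) = (-34.00, 14.00). On A1, H sits at bearing -90° from E; a 150° counterclockwise sweep puts S at bearing 60°, so S = E + 14.0·(cos 60°, sin 60°) = (-27.00, 26.12). A1 meets SP tangentially, so ES is at right angles to SP, so SP runs along (−sin 60°, cos 60°); with |SP| = 33.2, P = (-55.75, 42.72). Then |CP| = |P − C| = 70.24.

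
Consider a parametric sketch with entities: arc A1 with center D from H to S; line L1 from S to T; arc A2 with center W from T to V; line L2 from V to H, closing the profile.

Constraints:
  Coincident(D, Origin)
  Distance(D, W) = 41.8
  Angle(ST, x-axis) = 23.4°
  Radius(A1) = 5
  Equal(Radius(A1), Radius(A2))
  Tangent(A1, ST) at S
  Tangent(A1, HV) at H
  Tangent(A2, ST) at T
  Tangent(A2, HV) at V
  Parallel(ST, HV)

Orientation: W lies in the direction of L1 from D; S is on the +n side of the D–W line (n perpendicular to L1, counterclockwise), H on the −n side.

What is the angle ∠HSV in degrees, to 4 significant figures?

76.55°

The slot axis is L1's direction at 23.4°, so u = (cos 23.4°, sin 23.4°) = (0.9178, 0.3971) and n = (−sin 23.4°, cos 23.4°) = (-0.3971, 0.9178). D is at the origin and W lies 41.8 along u from D, so W = 41.8·u = (38.36, 16.60). Tangency of A1 to both parallel lines with radius 5.0 puts S and H at D ± 5.0·n: S = (-1.986, 4.589), H = (1.986, -4.589). Equal radii place T and V the same way about W: T = W + 5.0·n = (36.38, 21.19), V = W − 5.0·n = (40.35, 12.01). Then cos ∠HSV = SH·SV / (|SH||SV|), giving 76.55°.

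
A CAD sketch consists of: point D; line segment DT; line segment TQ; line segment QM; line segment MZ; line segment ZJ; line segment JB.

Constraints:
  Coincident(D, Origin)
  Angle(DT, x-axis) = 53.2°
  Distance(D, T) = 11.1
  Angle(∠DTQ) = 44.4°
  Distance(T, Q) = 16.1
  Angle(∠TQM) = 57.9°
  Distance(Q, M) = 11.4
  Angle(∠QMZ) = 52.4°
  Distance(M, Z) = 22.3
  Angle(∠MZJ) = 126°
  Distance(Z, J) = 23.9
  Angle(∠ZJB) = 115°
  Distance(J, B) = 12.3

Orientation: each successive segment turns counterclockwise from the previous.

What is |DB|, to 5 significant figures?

42.004

D is at the origin; DT runs at 53.2° with length 11.1, so T = (6.6492, 8.8881). ∠DTQ = 44.4° gives TQ at -171.20° from the x-axis; with |TQ| = 16.1, Q = (-9.2613, 6.4250). ∠TQM = 57.9° gives QM at -49.100° from the x-axis; with |QM| = 11.4, M = (-1.7973, -2.1917). ∠QMZ = 52.4° gives MZ at 78.500° from the x-axis; with |MZ| = 22.3, Z = (2.6486, 19.661). ∠MZJ = 126.0° gives ZJ at 132.50° from the x-axis; with |ZJ| = 23.9, J = (-13.498, 37.282). ∠ZJB = 115.0° gives JB at -162.50° from the x-axis; with |JB| = 12.3, B = (-25.229, 33.583). Then |DB| = |B − D| = 42.004.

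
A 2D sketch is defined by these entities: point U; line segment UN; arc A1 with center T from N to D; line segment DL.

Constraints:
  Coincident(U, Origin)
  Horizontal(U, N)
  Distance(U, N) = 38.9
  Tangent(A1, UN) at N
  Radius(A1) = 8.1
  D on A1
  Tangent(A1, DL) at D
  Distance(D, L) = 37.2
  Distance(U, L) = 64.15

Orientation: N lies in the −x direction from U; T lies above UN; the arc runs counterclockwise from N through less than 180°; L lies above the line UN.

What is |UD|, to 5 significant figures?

33.267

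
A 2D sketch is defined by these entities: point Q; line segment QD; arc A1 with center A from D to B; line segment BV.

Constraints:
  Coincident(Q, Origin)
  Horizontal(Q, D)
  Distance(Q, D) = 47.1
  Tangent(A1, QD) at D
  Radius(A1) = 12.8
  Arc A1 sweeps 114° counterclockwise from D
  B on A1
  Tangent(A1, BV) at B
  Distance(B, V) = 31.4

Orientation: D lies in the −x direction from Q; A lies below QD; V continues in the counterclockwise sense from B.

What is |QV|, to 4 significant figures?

65.56

Q is at the origin; QD is horizontal with |QD| = 47.1 and D on the −x side, so D = (-47.10, 0.000). The tangent condition forces AD to be normal to QD, so A = D + (0, -12.8) = (-47.10, -12.80). On A1, D sits at bearing 90° from A; a 114° counterclockwise sweep puts B at bearing 204°, so B = A + 12.8·(cos 204°, sin 204°) = (-58.79, -18.01). Tangency of A1 to BV means the radius AB is perpendicular to BV, so BV runs along (−sin 204°, cos 204°); with |BV| = 31.4, V = (-46.02, -46.69). Then |QV| = |V − Q| = 65.56.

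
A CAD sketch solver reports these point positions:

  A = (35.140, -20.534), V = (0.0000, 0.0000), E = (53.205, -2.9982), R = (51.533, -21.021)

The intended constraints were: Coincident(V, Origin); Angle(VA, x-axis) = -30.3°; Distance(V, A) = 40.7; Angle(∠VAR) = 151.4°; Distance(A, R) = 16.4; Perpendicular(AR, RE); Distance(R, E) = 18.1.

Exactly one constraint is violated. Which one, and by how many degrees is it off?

Perpendicular(AR, RE) — off by 3.60°.

V = (0.00, 0.00) ✓; VA at -30.30° ✓; |VA| = 40.70 ✓; ∠VAR = 151.4° ✓; |AR| = 16.40 ✓; ∠(AR, RE) = 86.40° ✗; |RE| = 18.10 ✓.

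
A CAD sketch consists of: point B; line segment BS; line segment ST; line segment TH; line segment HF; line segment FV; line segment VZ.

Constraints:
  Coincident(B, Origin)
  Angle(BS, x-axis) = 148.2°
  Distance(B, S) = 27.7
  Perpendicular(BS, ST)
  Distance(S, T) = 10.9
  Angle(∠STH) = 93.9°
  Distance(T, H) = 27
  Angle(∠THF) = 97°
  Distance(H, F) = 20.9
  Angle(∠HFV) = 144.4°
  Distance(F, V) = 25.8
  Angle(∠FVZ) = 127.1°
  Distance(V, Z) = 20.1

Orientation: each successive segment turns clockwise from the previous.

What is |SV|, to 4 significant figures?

37.14

B is at the origin; BS runs at 148.2° with length 27.7, so S = (-23.54, 14.60). BS ⟂ ST, so ST runs at 58.20°; with |ST| = 10.9, T = (-17.80, 23.86). ∠STH = 93.9° gives TH at -27.90° from the x-axis; with |TH| = 27.0, H = (6.063, 11.23). ∠THF = 97.0° gives HF at -110.9° from the x-axis; with |HF| = 20.9, F = (-1.392, -8.298). ∠HFV = 144.4° gives FV at -146.5° from the x-axis; with |FV| = 25.8, V = (-22.91, -22.54). Then |SV| = |V − S| = 37.14.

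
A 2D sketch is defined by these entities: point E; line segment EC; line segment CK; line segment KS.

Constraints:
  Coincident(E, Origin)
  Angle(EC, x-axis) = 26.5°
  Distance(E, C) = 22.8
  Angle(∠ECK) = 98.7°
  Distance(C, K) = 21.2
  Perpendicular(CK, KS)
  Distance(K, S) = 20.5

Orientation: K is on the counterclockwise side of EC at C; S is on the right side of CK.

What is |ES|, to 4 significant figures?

49.60

E is at the origin; EC runs at 26.5° with length 22.8, so C = 22.8·(cos 26.5°, sin 26.5°) = (20.40, 10.17). ∠ECK = 98.7°, so CK runs at 26.5° + (180° − 98.7°) = 107.8° from the x-axis; with |CK| = 21.2, K = C + 21.2·(cos 107.8°, sin 107.8°) = (13.92, 30.36). The perpendicularity gives KS at right angles to CK; with |KS| = 20.5 on the right of CK, S = K + 20.5·(0.9521, 0.3057) = (33.44, 36.63). Then |ES| = |S − E| = 49.60.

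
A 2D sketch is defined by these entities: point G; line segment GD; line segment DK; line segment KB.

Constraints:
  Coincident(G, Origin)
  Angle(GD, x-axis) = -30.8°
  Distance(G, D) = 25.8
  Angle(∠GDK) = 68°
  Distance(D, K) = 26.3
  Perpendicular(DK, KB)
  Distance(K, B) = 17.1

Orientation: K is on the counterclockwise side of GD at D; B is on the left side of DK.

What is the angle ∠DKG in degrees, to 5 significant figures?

55.185°

G is at the origin; GD runs at -30.8° with length 25.8, so D = 25.8·(cos -30.8°, sin -30.8°) = (22.161, -13.211). ∠GDK = 68.0°, so DK runs at -30.8° + (180° − 68.0°) = 81.200° from the x-axis; with |DK| = 26.3, K = D + 26.3·(cos 81.200°, sin 81.200°) = (26.185, 12.780). Then cos ∠DKG = KD·KG / (|KD||KG|), giving 55.185°.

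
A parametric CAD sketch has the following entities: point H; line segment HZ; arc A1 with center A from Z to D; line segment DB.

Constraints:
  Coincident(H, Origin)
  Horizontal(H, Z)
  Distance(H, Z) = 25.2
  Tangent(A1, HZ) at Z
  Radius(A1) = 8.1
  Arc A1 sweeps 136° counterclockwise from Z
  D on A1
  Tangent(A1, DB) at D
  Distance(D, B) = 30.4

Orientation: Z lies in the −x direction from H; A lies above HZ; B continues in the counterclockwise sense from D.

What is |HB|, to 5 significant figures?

54.272

H is at the origin; H and Z share the same y with |HZ| = 25.2 and Z on the −x side, so Z = (-25.200, 0.0000). Since A1 is tangent to HZ there, AZ ⟂ HZ, so A = Z + (0, 8.1) = (-25.200, 8.1000). On A1, Z sits at bearing -90° from A; a 136° counterclockwise sweep puts D at bearing 46°, so D = A + 8.1·(cos 46°, sin 46°) = (-19.573, 13.927). Tangency of A1 to DB means the radius AD is perpendicular to DB, so DB runs along (−sin 46°, cos 46°); with |DB| = 30.4, B = (-41.441, 35.044). Then |HB| = |B − H| = 54.272.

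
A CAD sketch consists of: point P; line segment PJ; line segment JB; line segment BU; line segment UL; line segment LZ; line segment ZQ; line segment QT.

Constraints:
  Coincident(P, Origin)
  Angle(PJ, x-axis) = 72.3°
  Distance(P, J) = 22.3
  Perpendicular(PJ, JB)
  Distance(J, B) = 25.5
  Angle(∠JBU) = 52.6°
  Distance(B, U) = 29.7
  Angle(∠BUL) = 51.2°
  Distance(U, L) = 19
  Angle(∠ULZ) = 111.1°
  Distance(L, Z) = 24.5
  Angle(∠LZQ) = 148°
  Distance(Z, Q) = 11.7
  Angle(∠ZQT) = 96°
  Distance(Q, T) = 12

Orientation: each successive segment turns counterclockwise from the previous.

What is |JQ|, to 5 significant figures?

35.975

P is at the origin; PJ runs at 72.3° with length 22.3, so J = (6.7799, 21.244). PJ ⟂ JB, so JB runs at 162.30°; with |JB| = 25.5, B = (-17.513, 28.997). ∠JBU = 52.6° gives BU at -70.300° from the x-axis; with |BU| = 29.7, U = (-7.5012, 1.0355). ∠BUL = 51.2° gives UL at 58.500° from the x-axis; with |UL| = 19.0, L = (2.4263, 17.236). ∠ULZ = 111.1° gives LZ at 127.40° from the x-axis; with |LZ| = 24.5, Z = (-12.454, 36.699). ∠LZQ = 148.0° gives ZQ at 159.40° from the x-axis; with |ZQ| = 11.7, Q = (-23.406, 40.815). Then |JQ| = |Q − J| = 35.975.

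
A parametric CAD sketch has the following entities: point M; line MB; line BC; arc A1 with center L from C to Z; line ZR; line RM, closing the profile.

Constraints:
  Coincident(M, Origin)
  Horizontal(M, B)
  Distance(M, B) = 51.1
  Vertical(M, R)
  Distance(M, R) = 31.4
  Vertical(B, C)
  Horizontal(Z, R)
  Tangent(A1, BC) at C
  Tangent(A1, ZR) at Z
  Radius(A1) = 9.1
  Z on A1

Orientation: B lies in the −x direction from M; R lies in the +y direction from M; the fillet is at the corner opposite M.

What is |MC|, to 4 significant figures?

55.75

M is at the origin; MB is horizontal with |MB| = 51.1 and B on the −x side, so B = (-51.10, 0.000). MR is vertical with |MR| = 31.4 and R on the +y side, so R = (0.000, 31.40). The virtual corner opposite M is at (-51.10, 31.40). A1 meets BC tangentially, so LC is at right angles to BC and tangency of A1 to ZR means the radius LZ is perpendicular to ZR, with radius 9.1, so the center L sits 9.1 in from both sides at L = (-42.00, 22.30). That places the tangent points at C = (-51.10, 22.30) on BC and Z = (-42.00, 31.40) on ZR. Then |MC| = |C − M| = 55.75.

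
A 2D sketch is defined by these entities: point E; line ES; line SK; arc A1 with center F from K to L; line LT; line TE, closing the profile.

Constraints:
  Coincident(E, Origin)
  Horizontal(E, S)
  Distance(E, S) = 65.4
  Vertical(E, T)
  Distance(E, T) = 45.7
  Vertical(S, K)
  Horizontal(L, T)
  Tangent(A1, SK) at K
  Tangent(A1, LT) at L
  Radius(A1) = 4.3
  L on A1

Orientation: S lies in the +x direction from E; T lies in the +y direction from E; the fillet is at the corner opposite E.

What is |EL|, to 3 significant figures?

76.3

E is at the origin; ES is horizontal with |ES| = 65.4 and S on the +x side, so S = (65.4, 0.00). E and T share the same x with |ET| = 45.7 and T on the +y side, so T = (0.00, 45.7). The virtual corner opposite E is at (65.4, 45.7). The tangent condition forces FK to be normal to SK and tangency of A1 to LT means the radius FL is perpendicular to LT, with radius 4.3, so the center F sits 4.3 in from both sides at F = (61.1, 41.4). That places the tangent points at K = (65.4, 41.4) on SK and L = (61.1, 45.7) on LT. Then |EL| = |L − E| = 76.3.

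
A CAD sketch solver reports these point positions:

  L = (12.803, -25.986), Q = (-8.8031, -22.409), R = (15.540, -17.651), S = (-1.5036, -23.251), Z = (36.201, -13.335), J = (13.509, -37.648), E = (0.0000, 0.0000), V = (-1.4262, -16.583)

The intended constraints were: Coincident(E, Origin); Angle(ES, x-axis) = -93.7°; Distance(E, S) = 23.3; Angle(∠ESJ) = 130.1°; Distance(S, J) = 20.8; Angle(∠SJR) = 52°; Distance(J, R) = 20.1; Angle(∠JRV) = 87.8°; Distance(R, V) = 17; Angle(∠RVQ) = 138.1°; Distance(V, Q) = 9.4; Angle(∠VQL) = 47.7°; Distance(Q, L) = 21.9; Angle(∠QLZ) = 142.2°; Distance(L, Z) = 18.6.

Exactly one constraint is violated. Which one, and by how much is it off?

Distance(L, Z) = 18.6 — off by 8.00.

E = (0.00, 0.00) ✓; ES at -93.70° ✓; |ES| = 23.30 ✓; ∠ESJ = 130.1° ✓; |SJ| = 20.80 ✓; ∠SJR = 52.00° ✓; |JR| = 20.10 ✓; ∠JRV = 87.80° ✓; |RV| = 17.00 ✓; ∠RVQ = 138.1° ✓; |VQ| = 9.400 ✓; ∠VQL = 47.70° ✓; |QL| = 21.90 ✓; ∠QLZ = 142.2° ✓; |LZ| = 26.60 ✗.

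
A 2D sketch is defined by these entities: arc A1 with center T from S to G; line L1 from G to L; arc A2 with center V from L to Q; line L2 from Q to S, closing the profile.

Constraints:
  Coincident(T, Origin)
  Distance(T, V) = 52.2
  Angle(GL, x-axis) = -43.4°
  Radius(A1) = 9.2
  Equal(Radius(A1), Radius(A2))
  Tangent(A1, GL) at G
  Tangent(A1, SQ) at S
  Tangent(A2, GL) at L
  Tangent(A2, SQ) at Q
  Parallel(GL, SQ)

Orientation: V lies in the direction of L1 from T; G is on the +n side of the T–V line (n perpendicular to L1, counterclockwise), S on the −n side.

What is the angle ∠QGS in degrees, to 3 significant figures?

70.6°

The slot axis is L1's direction at -43.4°, so u = (cos -43.4°, sin -43.4°) = (0.727, -0.687) and n = (−sin -43.4°, cos -43.4°) = (0.687, 0.727). T is at the origin and V lies 52.2 along u from T, so V = 52.2·u = (37.9, -35.9). Tangency of A1 to both parallel lines with radius 9.2 puts G and S at T ± 9.2·n: G = (6.32, 6.68), S = (-6.32, -6.68). Equal radii place L and Q the same way about V: L = V + 9.2·n = (44.2, -29.2), Q = V − 9.2·n = (31.6, -42.6). Then cos ∠QGS = GQ·GS / (|GQ||GS|), giving 70.6°.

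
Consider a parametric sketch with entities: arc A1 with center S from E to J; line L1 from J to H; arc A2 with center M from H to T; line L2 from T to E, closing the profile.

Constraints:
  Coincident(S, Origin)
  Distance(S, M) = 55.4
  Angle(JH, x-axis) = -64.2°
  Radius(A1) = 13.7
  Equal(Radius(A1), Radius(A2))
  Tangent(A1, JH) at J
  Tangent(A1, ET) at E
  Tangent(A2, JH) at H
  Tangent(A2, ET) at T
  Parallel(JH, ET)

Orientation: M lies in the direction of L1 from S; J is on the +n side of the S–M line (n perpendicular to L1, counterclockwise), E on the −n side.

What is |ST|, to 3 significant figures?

57.1

Tangency of A1 to both parallel lines with radius 13.7 puts J and E at S ± 13.7·n: J = (12.3, 5.96), E = (-12.3, -5.96). Equal radii place H and T the same way about M: H = M + 13.7·n = (36.4, -43.9), T = M − 13.7·n = (11.8, -55.8). Then |ST| = |T − S| = 57.1.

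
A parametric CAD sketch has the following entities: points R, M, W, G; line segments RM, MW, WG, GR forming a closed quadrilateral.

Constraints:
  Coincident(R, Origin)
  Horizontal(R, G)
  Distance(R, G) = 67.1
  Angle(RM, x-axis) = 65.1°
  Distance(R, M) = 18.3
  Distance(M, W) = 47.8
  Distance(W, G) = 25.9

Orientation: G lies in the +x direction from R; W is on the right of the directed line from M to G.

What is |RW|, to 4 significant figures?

46.88

R is at the origin; RG is horizontal with |RG| = 67.1 and G in +x, so G = (67.1, 0). RM runs at 65.1° with |RM| = 18.3, so M = (7.705, 16.60). W is determined by |MW| = 47.8 and |WG| = 25.9 together: it lies at the intersection of circle(M, 47.8) and circle(G, 25.9). With |MG| = 61.67, the foot of the radical line on MG is 43.92 from M and the perpendicular offset is √(47.8² − 43.92²) = 18.86. Taking the right-of-MG solution: W = (44.93, -13.39).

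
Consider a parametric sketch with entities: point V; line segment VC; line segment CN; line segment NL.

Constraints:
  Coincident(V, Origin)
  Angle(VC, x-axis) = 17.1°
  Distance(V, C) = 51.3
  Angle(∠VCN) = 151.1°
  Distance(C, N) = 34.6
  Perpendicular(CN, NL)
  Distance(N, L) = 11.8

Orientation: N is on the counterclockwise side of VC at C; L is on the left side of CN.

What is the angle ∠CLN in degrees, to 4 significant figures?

71.17°

∠VCN = 151.1°, so CN runs at 17.1° + (180° − 151.1°) = 46.00° from the x-axis; with |CN| = 34.6, N = C + 34.6·(cos 46.00°, sin 46.00°) = (73.07, 39.97). The perpendicularity gives NL at right angles to CN; with |NL| = 11.8 on the left of CN, L = N + 11.8·(-0.7193, 0.6947) = (64.58, 48.17). Then cos ∠CLN = LC·LN / (|LC||LN|), giving 71.17°.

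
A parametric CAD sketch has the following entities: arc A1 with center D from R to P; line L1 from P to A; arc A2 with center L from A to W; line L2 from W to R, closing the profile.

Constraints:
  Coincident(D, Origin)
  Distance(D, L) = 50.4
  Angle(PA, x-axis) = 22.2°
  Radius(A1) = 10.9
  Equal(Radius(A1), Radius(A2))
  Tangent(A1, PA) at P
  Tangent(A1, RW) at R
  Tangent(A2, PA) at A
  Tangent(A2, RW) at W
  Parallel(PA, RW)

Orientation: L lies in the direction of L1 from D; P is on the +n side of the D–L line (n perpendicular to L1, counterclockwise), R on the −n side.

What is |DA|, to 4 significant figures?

51.57

The slot axis is L1's direction at 22.2°, so u = (cos 22.2°, sin 22.2°) = (0.9259, 0.3778) and n = (−sin 22.2°, cos 22.2°) = (-0.3778, 0.9259). D is at the origin and L lies 50.4 along u from D, so L = 50.4·u = (46.66, 19.04). Tangency of A1 to both parallel lines with radius 10.9 puts P and R at D ± 10.9·n: P = (-4.118, 10.09), R = (4.118, -10.09). Equal radii place A and W the same way about L: A = L + 10.9·n = (42.55, 29.14), W = L − 10.9·n = (50.78, 8.951). Then |DA| = |A − D| = 51.57.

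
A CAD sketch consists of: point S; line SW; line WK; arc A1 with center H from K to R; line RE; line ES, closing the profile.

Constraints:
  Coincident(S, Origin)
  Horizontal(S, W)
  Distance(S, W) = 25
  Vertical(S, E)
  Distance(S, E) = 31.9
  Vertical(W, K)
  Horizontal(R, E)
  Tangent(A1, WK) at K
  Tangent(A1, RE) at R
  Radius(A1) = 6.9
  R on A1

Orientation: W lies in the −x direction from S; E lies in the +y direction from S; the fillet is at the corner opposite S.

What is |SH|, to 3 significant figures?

30.9

S is at the origin; SW is horizontal with |SW| = 25.0 and W on the −x side, so W = (-25.0, 0.00). S and E share the same x with |SE| = 31.9 and E on the +y side, so E = (0.00, 31.9). The virtual corner opposite S is at (-25.0, 31.9). Tangency of A1 to WK means the radius HK is perpendicular to WK and since A1 is tangent to RE there, HR ⟂ RE, with radius 6.9, so the center H sits 6.9 in from both sides at H = (-18.1, 25.0). Then |SH| = |H − S| = 30.9.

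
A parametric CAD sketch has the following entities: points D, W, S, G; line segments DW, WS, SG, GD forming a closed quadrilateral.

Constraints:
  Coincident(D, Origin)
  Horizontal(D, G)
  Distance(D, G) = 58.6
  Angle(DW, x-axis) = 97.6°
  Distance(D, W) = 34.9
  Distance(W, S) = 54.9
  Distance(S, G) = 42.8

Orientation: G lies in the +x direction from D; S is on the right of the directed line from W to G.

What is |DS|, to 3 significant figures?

24.0

D is at the origin; DG is horizontal with |DG| = 58.6 and G in +x, so G = (58.6, 0). DW runs at 97.6° with |DW| = 34.9, so W = (-4.62, 34.6). S is determined by |WS| = 54.9 and |SG| = 42.8 together: it lies at the intersection of circle(W, 54.9) and circle(G, 42.8). With |WG| = 72.1, the foot of the radical line on WG is 44.2 from W and the perpendicular offset is √(54.9² − 44.2²) = 32.5. Taking the right-of-WG solution: S = (18.6, -15.2).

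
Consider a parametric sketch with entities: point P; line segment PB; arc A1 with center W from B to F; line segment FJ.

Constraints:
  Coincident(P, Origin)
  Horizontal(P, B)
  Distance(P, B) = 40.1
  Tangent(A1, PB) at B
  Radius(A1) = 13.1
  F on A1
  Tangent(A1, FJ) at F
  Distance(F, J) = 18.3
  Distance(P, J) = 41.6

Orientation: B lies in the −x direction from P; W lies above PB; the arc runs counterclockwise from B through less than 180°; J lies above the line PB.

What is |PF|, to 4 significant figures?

30.06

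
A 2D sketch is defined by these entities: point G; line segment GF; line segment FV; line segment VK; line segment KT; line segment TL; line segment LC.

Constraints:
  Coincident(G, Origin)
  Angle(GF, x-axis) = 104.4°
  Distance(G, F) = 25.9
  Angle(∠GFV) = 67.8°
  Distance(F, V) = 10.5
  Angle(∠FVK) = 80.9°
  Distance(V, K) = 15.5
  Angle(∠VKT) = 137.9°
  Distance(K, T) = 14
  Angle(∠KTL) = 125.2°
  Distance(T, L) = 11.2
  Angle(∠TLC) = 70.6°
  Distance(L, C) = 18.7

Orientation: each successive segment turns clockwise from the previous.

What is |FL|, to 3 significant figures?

25.0

∠VKT = 137.9° gives KT at -149° from the x-axis; with |KT| = 14.0, T = (-12.5, 1.62). ∠KTL = 125.2° gives TL at 156° from the x-axis; with |TL| = 11.2, L = (-22.8, 6.14). Then |FL| = |L − F| = 25.0.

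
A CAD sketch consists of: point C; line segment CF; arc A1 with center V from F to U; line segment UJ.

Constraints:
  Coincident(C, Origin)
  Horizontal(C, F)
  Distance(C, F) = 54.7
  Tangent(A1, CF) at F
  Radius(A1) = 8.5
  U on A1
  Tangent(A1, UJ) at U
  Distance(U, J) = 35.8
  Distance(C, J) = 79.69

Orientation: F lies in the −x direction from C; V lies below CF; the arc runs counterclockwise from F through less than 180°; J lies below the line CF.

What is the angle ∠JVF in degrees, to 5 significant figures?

160.52°

C is at the origin; CF is horizontal with |CF| = 54.7 and F on the −x side, so F = (-54.700, 0.0000). Tangency of A1 to CF means the radius VF is perpendicular to CF, so V = F + (0, -8.5) = (-54.700, -8.5000). Since VU ⟂ UJ (tangency), |VJ| = √(8.5² + 35.8²) = 36.795 regardless of where U sits on A1. So J lies on both circle(C, 79.69) and circle(V, 36.795); the below-CF intersection is J = (-66.972, -43.188). U is the foot of the tangent from J: U = (-63.151, -7.5929).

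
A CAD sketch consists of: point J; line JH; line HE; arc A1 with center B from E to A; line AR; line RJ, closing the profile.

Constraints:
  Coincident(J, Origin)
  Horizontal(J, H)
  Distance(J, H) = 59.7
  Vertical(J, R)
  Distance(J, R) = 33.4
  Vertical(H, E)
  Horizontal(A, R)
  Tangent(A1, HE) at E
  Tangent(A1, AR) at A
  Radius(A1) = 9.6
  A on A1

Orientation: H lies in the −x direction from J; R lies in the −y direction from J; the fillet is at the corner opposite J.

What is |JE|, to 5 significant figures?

64.269

J is at the origin; JH is horizontal with |JH| = 59.7 and H on the −x side, so H = (-59.700, 0.0000). JR is vertical with |JR| = 33.4 and R on the −y side, so R = (0.0000, -33.400). The virtual corner opposite J is at (-59.700, -33.400). Since A1 is tangent to HE there, BE ⟂ HE and tangency of A1 to AR means the radius BA is perpendicular to AR, with radius 9.6, so the center B sits 9.6 in from both sides at B = (-50.100, -23.800). That places the tangent points at E = (-59.700, -23.800) on HE and A = (-50.100, -33.400) on AR. Then |JE| = |E − J| = 64.269.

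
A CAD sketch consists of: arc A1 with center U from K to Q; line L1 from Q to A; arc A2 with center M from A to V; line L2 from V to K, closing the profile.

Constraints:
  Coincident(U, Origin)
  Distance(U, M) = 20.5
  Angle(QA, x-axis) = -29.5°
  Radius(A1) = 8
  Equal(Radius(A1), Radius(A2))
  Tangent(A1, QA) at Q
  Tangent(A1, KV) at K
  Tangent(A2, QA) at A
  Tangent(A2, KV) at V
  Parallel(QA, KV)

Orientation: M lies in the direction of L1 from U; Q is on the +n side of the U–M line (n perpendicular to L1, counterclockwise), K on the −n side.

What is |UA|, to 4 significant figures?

22.01

The slot axis is L1's direction at -29.5°, so u = (cos -29.5°, sin -29.5°) = (0.8704, -0.4924) and n = (−sin -29.5°, cos -29.5°) = (0.4924, 0.8704). U is at the origin and M lies 20.5 along u from U, so M = 20.5·u = (17.84, -10.09). Tangency of A1 to both parallel lines with radius 8.0 puts Q and K at U ± 8.0·n: Q = (3.939, 6.963), K = (-3.939, -6.963). Equal radii place A and V the same way about M: A = M + 8.0·n = (21.78, -3.132), V = M − 8.0·n = (13.90, -17.06). Then |UA| = |A − U| = 22.01.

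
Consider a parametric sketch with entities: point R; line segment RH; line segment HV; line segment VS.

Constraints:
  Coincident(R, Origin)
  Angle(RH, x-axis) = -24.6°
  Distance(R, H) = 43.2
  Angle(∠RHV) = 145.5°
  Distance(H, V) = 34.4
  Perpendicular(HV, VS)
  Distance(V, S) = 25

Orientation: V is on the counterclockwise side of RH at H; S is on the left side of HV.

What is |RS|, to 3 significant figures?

70.0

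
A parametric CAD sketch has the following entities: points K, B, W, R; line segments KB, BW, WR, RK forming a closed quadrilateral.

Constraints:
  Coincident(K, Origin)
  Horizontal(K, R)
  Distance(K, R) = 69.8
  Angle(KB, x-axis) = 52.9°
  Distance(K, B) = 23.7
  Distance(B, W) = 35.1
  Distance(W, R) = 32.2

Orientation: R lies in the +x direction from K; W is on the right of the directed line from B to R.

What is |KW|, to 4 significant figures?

38.89

Checks: |BW| = 35.10 ✓; |WR| = 32.20 ✓.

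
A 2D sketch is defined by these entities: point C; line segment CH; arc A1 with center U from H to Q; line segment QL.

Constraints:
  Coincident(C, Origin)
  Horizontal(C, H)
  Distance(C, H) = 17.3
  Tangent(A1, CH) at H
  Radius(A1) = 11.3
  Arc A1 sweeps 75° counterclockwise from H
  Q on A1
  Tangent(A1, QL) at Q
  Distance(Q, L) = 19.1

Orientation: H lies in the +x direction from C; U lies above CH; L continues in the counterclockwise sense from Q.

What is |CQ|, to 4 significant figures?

29.43

C is at the origin; CH is horizontal with |CH| = 17.3 and H on the +x side, so H = (17.30, 0.000). Tangency of A1 to CH means the radius UH is perpendicular to CH, so U = H + (0, 11.3) = (17.30, 11.30). On A1, H sits at bearing -90° from U; a 75° counterclockwise sweep puts Q at bearing -15°, so Q = U + 11.3·(cos -15°, sin -15°) = (28.21, 8.375). Then |CQ| = |Q − C| = 29.43.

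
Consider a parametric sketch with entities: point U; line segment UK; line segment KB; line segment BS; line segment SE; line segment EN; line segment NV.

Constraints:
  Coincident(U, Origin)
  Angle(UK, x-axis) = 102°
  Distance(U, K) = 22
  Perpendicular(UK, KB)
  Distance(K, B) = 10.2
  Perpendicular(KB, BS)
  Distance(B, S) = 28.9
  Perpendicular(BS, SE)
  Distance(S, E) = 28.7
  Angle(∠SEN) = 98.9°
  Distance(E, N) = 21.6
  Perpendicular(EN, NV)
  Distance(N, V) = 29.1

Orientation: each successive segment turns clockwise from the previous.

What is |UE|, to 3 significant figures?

19.7

U is at the origin; UK runs at 102.0° with length 22.0, so K = (-4.57, 21.5). UK ⟂ KB, so KB runs at 12.0°; with |KB| = 10.2, B = (5.40, 23.6). The perpendicularity gives BS at right angles to KB, so BS runs at -78.0°; with |BS| = 28.9, S = (11.4, -4.63). BS ⟂ SE, so SE runs at -168°; with |SE| = 28.7, E = (-16.7, -10.6). Then |UE| = |E − U| = 19.7.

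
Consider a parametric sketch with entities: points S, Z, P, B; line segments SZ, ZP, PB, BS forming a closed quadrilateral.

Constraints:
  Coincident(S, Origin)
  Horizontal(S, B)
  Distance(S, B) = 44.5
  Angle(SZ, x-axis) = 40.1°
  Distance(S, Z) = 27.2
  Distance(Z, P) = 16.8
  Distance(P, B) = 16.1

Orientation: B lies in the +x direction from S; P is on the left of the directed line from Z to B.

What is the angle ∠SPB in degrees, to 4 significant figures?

95.39°

Checks: |ZP| = 16.80 ✓; |PB| = 16.10 ✓.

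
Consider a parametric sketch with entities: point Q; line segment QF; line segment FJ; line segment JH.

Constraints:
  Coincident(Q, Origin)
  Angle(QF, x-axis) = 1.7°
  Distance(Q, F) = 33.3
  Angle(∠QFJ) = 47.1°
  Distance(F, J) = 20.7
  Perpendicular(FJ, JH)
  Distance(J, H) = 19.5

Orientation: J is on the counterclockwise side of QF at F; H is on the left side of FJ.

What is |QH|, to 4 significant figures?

5.275

∠QFJ = 47.1°, so FJ runs at 1.7° + (180° − 47.1°) = 134.6° from the x-axis; with |FJ| = 20.7, J = F + 20.7·(cos 134.6°, sin 134.6°) = (18.75, 15.73). FJ ⟂ JH; with |JH| = 19.5 on the left of FJ, H = J + 19.5·(-0.7120, -0.7022) = (4.866, 2.035). Then |QH| = |H − Q| = 5.275.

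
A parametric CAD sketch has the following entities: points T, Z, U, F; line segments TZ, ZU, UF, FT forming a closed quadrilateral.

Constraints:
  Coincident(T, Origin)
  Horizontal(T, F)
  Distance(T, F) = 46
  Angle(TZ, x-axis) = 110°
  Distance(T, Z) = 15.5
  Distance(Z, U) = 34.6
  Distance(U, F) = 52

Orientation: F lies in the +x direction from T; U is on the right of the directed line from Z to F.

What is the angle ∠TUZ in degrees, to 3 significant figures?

11.3°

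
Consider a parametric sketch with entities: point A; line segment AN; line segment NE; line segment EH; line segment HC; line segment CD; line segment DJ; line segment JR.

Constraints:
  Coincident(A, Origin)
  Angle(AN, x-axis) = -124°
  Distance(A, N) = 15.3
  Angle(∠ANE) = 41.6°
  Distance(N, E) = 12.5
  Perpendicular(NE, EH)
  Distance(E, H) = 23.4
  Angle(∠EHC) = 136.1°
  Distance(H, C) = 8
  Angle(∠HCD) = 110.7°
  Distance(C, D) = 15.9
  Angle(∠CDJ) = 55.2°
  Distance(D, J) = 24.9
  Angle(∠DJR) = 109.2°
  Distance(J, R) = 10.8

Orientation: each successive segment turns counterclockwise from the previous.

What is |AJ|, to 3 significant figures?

2.06

A is at the origin; AN runs at -124.0° with length 15.3, so N = (-8.56, -12.7). ∠ANE = 41.6° gives NE at 14.4° from the x-axis; with |NE| = 12.5, E = (3.55, -9.58). The perpendicularity gives EH at right angles to NE, so EH runs at 104°; with |EH| = 23.4, H = (-2.27, 13.1). ∠EHC = 136.1° gives HC at 148° from the x-axis; with |HC| = 8.0, C = (-9.07, 17.3). ∠HCD = 110.7° gives CD at -142° from the x-axis; with |CD| = 15.9, D = (-21.7, 7.59). ∠CDJ = 55.2° gives DJ at -17.6° from the x-axis; with |DJ| = 24.9, J = (2.06, 0.0626). Then |AJ| = |J − A| = 2.06.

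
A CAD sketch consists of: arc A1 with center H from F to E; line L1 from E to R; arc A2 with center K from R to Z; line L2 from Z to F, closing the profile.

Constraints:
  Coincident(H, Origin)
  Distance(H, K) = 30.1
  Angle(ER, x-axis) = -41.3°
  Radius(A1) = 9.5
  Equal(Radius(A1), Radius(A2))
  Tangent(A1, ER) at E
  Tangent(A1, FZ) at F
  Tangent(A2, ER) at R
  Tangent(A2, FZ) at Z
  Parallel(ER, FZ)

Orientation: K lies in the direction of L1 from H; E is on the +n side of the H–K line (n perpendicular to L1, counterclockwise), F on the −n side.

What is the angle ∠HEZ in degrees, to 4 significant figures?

57.74°

Tangency of A1 to both parallel lines with radius 9.5 puts E and F at H ± 9.5·n: E = (6.270, 7.137), F = (-6.270, -7.137). Equal radii place R and Z the same way about K: R = K + 9.5·n = (28.88, -12.73), Z = K − 9.5·n = (16.34, -27.00). Then cos ∠HEZ = EH·EZ / (|EH||EZ|), giving 57.74°.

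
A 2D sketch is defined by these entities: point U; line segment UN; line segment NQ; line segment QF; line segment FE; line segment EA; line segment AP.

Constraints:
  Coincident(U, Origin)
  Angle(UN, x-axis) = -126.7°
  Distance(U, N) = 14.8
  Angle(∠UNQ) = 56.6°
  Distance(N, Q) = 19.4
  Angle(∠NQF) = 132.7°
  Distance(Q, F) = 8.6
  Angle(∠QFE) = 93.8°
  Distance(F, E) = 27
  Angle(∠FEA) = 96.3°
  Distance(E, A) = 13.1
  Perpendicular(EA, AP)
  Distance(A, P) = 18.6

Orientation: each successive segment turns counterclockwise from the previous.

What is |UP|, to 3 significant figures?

9.21

U is at the origin; UN runs at -126.7° with length 14.8, so N = (-8.84, -11.9). ∠UNQ = 56.6° gives NQ at -3.30° from the x-axis; with |NQ| = 19.4, Q = (10.5, -13.0). ∠NQF = 132.7° gives QF at 44.0° from the x-axis; with |QF| = 8.6, F = (16.7, -7.01). ∠QFE = 93.8° gives FE at 130° from the x-axis; with |FE| = 27.0, E = (-0.718, 13.6). ∠FEA = 96.3° gives EA at -146° from the x-axis; with |EA| = 13.1, A = (-11.6, 6.31). EA is perpendicular to AP, so AP runs at -56.1°; with |AP| = 18.6, P = (-1.22, -9.13). Then |UP| = |P − U| = 9.21.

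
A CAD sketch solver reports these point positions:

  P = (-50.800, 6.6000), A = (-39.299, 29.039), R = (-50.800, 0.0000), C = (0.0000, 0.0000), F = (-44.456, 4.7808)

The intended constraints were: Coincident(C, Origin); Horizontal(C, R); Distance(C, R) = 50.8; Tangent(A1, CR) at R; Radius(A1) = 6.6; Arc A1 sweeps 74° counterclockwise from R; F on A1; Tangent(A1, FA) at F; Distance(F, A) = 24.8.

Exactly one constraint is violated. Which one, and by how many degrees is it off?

Tangent(A1, FA) at F — off by 4.00°.

C = (0.00, 0.00) ✓; C.y = 0.00, R.y = 0.00 ✓; |CR| = 50.80 ✓; ∠(PR, RC) = 90.00° ✓; |PR| = 6.600 ✓; bearing(P→F) − bearing(P→R) = 74.00° ✓; |PF| = 6.600 ✓; ∠(PF, FA) = 86.00° ✗; |FA| = 24.80 ✓.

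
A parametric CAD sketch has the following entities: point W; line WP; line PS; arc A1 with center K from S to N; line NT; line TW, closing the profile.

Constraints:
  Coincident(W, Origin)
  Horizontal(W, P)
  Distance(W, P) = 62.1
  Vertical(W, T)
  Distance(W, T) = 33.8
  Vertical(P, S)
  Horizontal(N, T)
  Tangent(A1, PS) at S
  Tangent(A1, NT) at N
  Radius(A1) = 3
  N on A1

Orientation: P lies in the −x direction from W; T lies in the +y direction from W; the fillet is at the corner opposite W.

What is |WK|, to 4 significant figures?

66.64

WT is vertical with |WT| = 33.8 and T on the +y side, so T = (0.000, 33.80). The virtual corner opposite W is at (-62.10, 33.80). A1 meets PS tangentially, so KS is at right angles to PS and tangency of A1 to NT means the radius KN is perpendicular to NT, with radius 3.0, so the center K sits 3.0 in from both sides at K = (-59.10, 30.80). Then |WK| = |K − W| = 66.64.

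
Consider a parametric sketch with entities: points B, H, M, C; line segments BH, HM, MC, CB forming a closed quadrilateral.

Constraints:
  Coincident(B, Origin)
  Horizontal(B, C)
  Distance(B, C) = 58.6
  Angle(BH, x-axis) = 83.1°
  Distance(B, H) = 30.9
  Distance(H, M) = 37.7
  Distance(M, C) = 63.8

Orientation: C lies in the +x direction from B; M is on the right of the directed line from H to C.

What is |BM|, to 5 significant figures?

7.7742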